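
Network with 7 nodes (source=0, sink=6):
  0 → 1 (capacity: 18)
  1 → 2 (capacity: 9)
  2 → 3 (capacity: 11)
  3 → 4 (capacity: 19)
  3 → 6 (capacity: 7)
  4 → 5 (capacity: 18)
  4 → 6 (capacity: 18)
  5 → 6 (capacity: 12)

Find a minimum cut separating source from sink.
Min cut value = 9, edges: (1,2)

Min cut value: 9
Partition: S = [0, 1], T = [2, 3, 4, 5, 6]
Cut edges: (1,2)

By max-flow min-cut theorem, max flow = min cut = 9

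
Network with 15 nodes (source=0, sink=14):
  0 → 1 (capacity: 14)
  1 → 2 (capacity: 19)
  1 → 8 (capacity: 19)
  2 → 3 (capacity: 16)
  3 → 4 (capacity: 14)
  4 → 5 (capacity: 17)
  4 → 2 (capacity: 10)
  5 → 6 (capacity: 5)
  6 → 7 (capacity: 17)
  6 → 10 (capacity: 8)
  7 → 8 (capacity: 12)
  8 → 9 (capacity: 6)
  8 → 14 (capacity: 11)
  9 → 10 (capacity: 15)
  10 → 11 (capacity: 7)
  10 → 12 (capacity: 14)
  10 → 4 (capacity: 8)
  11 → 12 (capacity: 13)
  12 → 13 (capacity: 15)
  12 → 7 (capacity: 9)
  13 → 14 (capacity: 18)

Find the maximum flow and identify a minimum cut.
Max flow = 14, Min cut edges: (0,1)

Maximum flow: 14
Minimum cut: (0,1)
Partition: S = [0], T = [1, 2, 3, 4, 5, 6, 7, 8, 9, 10, 11, 12, 13, 14]

Max-flow min-cut theorem verified: both equal 14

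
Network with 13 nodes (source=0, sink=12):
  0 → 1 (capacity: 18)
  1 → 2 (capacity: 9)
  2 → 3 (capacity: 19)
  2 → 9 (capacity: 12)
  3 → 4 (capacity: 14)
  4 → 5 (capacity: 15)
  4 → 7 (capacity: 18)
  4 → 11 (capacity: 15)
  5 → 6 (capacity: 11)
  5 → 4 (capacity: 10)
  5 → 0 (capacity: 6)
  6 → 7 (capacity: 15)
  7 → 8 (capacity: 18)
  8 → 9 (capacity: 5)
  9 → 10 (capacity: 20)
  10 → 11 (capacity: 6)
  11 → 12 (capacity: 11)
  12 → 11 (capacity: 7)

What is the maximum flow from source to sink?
Maximum flow = 9

Max flow: 9

Flow assignment:
  0 → 1: 9/18
  1 → 2: 9/9
  2 → 3: 9/19
  3 → 4: 9/14
  4 → 11: 9/15
  11 → 12: 9/11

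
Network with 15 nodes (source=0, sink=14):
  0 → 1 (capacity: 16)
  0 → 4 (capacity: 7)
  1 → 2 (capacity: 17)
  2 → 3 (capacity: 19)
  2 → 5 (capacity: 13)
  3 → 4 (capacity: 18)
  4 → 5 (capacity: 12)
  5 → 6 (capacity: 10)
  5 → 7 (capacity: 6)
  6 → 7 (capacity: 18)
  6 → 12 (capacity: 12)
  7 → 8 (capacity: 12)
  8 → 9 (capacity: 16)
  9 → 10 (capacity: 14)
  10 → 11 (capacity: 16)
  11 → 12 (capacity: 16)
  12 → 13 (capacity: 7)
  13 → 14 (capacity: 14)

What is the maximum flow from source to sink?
Maximum flow = 7

Max flow: 7

Flow assignment:
  0 → 1: 7/16
  1 → 2: 7/17
  2 → 5: 7/13
  5 → 6: 1/10
  5 → 7: 6/6
  6 → 12: 1/12
  7 → 8: 6/12
  8 → 9: 6/16
  9 → 10: 6/14
  10 → 11: 6/16
  11 → 12: 6/16
  12 → 13: 7/7
  13 → 14: 7/14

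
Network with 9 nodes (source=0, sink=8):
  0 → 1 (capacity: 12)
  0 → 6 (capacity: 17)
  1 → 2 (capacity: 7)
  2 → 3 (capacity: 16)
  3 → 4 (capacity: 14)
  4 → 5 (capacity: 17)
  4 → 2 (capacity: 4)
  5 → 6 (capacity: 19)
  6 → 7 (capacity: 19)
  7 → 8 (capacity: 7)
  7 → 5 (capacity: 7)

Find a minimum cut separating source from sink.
Min cut value = 7, edges: (7,8)

Min cut value: 7
Partition: S = [0, 1, 2, 3, 4, 5, 6, 7], T = [8]
Cut edges: (7,8)

By max-flow min-cut theorem, max flow = min cut = 7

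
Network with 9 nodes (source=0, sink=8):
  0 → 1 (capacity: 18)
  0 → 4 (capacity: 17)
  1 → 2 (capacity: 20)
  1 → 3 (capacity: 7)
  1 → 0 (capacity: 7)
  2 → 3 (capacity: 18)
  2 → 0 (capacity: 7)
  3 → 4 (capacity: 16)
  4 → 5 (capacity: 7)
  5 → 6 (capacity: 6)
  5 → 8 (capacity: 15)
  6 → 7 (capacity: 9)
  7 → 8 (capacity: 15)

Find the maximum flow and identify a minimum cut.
Max flow = 7, Min cut edges: (4,5)

Maximum flow: 7
Minimum cut: (4,5)
Partition: S = [0, 1, 2, 3, 4], T = [5, 6, 7, 8]

Max-flow min-cut theorem verified: both equal 7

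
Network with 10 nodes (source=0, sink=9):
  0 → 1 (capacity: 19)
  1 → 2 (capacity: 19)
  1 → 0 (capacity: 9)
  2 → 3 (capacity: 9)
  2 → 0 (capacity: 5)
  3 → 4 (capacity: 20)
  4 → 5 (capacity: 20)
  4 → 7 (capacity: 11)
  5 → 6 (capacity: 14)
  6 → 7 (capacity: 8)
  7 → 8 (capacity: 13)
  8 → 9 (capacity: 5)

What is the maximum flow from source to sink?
Maximum flow = 5

Max flow: 5

Flow assignment:
  0 → 1: 9/19
  1 → 2: 9/19
  2 → 3: 5/9
  2 → 0: 4/5
  3 → 4: 5/20
  4 → 7: 5/11
  7 → 8: 5/13
  8 → 9: 5/5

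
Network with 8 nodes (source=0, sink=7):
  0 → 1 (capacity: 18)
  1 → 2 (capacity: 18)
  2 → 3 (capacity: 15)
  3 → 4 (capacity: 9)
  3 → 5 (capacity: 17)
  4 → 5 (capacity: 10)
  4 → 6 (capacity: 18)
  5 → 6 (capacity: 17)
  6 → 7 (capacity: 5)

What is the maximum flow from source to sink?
Maximum flow = 5

Max flow: 5

Flow assignment:
  0 → 1: 5/18
  1 → 2: 5/18
  2 → 3: 5/15
  3 → 5: 5/17
  5 → 6: 5/17
  6 → 7: 5/5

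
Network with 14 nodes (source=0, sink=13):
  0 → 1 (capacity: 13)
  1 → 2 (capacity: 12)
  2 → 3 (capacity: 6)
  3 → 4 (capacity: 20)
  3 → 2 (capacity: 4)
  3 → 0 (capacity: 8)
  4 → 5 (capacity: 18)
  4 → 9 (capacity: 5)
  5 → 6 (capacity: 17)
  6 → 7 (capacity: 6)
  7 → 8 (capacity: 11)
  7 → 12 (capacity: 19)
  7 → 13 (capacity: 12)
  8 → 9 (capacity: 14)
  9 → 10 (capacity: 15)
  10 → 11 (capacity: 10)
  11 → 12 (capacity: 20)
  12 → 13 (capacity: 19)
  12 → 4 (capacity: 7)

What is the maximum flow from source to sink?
Maximum flow = 6

Max flow: 6

Flow assignment:
  0 → 1: 6/13
  1 → 2: 6/12
  2 → 3: 6/6
  3 → 4: 6/20
  4 → 5: 6/18
  5 → 6: 6/17
  6 → 7: 6/6
  7 → 13: 6/12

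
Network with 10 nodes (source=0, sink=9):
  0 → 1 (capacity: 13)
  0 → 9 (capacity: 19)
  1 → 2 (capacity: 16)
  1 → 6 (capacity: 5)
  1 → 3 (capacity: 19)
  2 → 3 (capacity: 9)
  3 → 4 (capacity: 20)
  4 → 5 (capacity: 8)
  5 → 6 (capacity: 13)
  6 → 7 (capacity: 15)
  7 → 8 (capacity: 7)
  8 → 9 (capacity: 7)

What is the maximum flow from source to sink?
Maximum flow = 26

Max flow: 26

Flow assignment:
  0 → 1: 7/13
  0 → 9: 19/19
  1 → 3: 7/19
  3 → 4: 7/20
  4 → 5: 7/8
  5 → 6: 7/13
  6 → 7: 7/15
  7 → 8: 7/7
  8 → 9: 7/7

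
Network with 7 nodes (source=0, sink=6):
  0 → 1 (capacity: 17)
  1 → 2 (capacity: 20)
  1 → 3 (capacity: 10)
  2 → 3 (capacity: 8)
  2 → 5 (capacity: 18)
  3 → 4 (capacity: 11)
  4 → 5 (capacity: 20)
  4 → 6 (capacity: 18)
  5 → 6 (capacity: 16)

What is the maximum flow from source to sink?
Maximum flow = 17

Max flow: 17

Flow assignment:
  0 → 1: 17/17
  1 → 2: 17/20
  2 → 3: 1/8
  2 → 5: 16/18
  3 → 4: 1/11
  4 → 6: 1/18
  5 → 6: 16/16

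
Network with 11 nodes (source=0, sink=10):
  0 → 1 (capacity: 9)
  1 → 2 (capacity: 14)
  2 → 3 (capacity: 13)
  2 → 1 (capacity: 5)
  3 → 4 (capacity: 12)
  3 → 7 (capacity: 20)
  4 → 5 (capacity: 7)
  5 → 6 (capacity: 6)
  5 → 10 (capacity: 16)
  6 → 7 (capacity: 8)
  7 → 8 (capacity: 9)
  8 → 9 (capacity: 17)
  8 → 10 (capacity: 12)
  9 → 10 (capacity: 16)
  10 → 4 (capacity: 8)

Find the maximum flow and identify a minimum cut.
Max flow = 9, Min cut edges: (0,1)

Maximum flow: 9
Minimum cut: (0,1)
Partition: S = [0], T = [1, 2, 3, 4, 5, 6, 7, 8, 9, 10]

Max-flow min-cut theorem verified: both equal 9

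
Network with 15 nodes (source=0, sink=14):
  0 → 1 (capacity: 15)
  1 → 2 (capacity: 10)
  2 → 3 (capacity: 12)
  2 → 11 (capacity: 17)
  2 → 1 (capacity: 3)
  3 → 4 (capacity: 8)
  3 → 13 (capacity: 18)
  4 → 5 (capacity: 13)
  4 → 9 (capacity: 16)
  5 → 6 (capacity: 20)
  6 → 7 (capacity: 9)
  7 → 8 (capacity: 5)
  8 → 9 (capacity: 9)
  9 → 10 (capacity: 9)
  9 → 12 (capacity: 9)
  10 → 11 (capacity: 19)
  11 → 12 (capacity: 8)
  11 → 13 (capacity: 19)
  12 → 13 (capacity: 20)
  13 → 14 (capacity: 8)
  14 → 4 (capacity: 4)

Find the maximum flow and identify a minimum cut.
Max flow = 8, Min cut edges: (13,14)

Maximum flow: 8
Minimum cut: (13,14)
Partition: S = [0, 1, 2, 3, 4, 5, 6, 7, 8, 9, 10, 11, 12, 13], T = [14]

Max-flow min-cut theorem verified: both equal 8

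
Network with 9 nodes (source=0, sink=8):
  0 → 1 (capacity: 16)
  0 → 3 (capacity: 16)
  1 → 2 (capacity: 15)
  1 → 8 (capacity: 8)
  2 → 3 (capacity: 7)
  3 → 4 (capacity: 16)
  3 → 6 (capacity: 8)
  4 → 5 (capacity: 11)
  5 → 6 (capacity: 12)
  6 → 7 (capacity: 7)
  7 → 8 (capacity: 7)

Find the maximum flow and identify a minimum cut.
Max flow = 15, Min cut edges: (1,8), (7,8)

Maximum flow: 15
Minimum cut: (1,8), (7,8)
Partition: S = [0, 1, 2, 3, 4, 5, 6, 7], T = [8]

Max-flow min-cut theorem verified: both equal 15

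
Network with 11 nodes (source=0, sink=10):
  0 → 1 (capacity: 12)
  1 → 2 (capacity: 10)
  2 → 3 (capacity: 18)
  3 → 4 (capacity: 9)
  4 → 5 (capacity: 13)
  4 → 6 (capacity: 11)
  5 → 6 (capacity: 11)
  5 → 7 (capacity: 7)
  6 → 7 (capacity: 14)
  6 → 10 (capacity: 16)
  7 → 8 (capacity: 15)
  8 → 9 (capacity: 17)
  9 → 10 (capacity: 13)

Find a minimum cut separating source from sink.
Min cut value = 9, edges: (3,4)

Min cut value: 9
Partition: S = [0, 1, 2, 3], T = [4, 5, 6, 7, 8, 9, 10]
Cut edges: (3,4)

By max-flow min-cut theorem, max flow = min cut = 9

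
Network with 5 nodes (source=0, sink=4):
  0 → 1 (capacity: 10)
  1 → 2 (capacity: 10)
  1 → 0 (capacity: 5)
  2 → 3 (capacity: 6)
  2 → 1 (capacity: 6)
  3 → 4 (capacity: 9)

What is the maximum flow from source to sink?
Maximum flow = 6

Max flow: 6

Flow assignment:
  0 → 1: 6/10
  1 → 2: 6/10
  2 → 3: 6/6
  3 → 4: 6/9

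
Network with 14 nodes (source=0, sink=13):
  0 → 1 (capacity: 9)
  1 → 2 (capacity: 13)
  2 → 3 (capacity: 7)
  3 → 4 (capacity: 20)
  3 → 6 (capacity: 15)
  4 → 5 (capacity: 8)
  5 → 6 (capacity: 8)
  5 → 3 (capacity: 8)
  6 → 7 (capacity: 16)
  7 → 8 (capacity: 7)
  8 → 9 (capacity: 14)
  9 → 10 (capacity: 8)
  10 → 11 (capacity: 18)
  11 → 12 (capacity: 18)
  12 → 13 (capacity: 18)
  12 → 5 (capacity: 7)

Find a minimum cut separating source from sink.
Min cut value = 7, edges: (7,8)

Min cut value: 7
Partition: S = [0, 1, 2, 3, 4, 5, 6, 7], T = [8, 9, 10, 11, 12, 13]
Cut edges: (7,8)

By max-flow min-cut theorem, max flow = min cut = 7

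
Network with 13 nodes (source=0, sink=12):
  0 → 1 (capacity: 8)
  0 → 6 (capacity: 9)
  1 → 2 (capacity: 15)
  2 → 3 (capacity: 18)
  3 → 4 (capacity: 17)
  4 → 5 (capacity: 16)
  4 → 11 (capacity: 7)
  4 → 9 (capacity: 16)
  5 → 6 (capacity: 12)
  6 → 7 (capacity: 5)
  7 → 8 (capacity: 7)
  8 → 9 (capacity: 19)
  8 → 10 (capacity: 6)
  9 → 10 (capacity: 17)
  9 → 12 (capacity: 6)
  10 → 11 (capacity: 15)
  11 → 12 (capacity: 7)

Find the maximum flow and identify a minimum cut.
Max flow = 13, Min cut edges: (9,12), (11,12)

Maximum flow: 13
Minimum cut: (9,12), (11,12)
Partition: S = [0, 1, 2, 3, 4, 5, 6, 7, 8, 9, 10, 11], T = [12]

Max-flow min-cut theorem verified: both equal 13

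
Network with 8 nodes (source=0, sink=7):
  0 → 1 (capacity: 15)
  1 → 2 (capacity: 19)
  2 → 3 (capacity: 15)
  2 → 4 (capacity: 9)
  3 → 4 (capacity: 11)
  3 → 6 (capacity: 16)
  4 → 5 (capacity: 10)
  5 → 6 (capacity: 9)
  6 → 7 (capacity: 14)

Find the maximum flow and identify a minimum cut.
Max flow = 14, Min cut edges: (6,7)

Maximum flow: 14
Minimum cut: (6,7)
Partition: S = [0, 1, 2, 3, 4, 5, 6], T = [7]

Max-flow min-cut theorem verified: both equal 14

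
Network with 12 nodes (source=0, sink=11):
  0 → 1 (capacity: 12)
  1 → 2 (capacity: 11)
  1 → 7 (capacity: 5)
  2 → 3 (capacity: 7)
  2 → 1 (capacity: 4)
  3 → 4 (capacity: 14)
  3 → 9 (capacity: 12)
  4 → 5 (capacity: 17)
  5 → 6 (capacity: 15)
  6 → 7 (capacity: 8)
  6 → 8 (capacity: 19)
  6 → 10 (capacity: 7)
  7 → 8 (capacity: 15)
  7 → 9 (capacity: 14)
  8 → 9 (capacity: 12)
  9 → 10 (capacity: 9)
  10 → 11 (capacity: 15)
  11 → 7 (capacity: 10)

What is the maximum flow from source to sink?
Maximum flow = 12

Max flow: 12

Flow assignment:
  0 → 1: 12/12
  1 → 2: 7/11
  1 → 7: 5/5
  2 → 3: 7/7
  3 → 4: 3/14
  3 → 9: 4/12
  4 → 5: 3/17
  5 → 6: 3/15
  6 → 10: 3/7
  7 → 9: 5/14
  9 → 10: 9/9
  10 → 11: 12/15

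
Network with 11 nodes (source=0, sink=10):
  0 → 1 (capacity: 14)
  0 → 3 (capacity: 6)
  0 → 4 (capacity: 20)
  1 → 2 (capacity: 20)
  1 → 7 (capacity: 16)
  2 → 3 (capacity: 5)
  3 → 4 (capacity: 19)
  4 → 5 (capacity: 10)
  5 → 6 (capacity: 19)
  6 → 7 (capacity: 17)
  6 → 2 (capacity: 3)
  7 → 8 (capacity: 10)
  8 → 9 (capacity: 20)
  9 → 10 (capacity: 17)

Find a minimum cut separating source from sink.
Min cut value = 10, edges: (7,8)

Min cut value: 10
Partition: S = [0, 1, 2, 3, 4, 5, 6, 7], T = [8, 9, 10]
Cut edges: (7,8)

By max-flow min-cut theorem, max flow = min cut = 10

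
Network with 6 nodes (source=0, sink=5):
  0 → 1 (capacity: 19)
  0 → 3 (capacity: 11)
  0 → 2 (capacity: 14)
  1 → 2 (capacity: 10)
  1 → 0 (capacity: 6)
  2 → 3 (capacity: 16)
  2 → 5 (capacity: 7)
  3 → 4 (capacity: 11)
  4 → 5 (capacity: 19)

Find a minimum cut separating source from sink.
Min cut value = 18, edges: (2,5), (3,4)

Min cut value: 18
Partition: S = [0, 1, 2, 3], T = [4, 5]
Cut edges: (2,5), (3,4)

By max-flow min-cut theorem, max flow = min cut = 18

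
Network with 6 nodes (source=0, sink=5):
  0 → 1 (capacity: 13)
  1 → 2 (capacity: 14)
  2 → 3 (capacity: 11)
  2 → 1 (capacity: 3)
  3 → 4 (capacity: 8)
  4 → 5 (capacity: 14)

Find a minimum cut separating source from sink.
Min cut value = 8, edges: (3,4)

Min cut value: 8
Partition: S = [0, 1, 2, 3], T = [4, 5]
Cut edges: (3,4)

By max-flow min-cut theorem, max flow = min cut = 8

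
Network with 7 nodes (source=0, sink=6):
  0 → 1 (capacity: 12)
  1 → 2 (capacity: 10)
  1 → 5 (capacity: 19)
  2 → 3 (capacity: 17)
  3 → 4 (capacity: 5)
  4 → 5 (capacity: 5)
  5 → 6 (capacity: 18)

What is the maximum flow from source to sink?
Maximum flow = 12

Max flow: 12

Flow assignment:
  0 → 1: 12/12
  1 → 5: 12/19
  5 → 6: 12/18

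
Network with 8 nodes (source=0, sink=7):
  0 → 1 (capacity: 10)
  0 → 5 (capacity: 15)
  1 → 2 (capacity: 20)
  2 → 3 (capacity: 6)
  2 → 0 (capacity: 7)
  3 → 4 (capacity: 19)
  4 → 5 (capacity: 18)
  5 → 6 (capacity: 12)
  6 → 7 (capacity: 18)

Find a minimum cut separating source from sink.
Min cut value = 12, edges: (5,6)

Min cut value: 12
Partition: S = [0, 1, 2, 3, 4, 5], T = [6, 7]
Cut edges: (5,6)

By max-flow min-cut theorem, max flow = min cut = 12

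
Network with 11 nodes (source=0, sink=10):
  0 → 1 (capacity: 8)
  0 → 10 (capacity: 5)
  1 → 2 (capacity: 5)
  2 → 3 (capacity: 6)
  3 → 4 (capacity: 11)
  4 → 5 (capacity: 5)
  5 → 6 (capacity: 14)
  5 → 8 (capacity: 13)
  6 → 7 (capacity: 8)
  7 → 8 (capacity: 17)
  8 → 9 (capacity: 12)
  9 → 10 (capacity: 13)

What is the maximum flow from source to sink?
Maximum flow = 10

Max flow: 10

Flow assignment:
  0 → 1: 5/8
  0 → 10: 5/5
  1 → 2: 5/5
  2 → 3: 5/6
  3 → 4: 5/11
  4 → 5: 5/5
  5 → 8: 5/13
  8 → 9: 5/12
  9 → 10: 5/13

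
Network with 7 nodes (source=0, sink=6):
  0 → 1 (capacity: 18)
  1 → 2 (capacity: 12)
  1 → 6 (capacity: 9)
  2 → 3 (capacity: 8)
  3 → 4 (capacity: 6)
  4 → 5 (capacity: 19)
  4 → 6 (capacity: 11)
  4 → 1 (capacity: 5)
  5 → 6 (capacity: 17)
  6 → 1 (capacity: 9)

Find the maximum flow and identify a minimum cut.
Max flow = 15, Min cut edges: (1,6), (3,4)

Maximum flow: 15
Minimum cut: (1,6), (3,4)
Partition: S = [0, 1, 2, 3], T = [4, 5, 6]

Max-flow min-cut theorem verified: both equal 15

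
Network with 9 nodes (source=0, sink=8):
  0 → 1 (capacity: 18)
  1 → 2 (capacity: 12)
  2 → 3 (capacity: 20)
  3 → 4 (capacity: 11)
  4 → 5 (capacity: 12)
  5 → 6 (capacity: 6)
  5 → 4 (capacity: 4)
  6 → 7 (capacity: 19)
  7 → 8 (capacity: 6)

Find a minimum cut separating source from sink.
Min cut value = 6, edges: (7,8)

Min cut value: 6
Partition: S = [0, 1, 2, 3, 4, 5, 6, 7], T = [8]
Cut edges: (7,8)

By max-flow min-cut theorem, max flow = min cut = 6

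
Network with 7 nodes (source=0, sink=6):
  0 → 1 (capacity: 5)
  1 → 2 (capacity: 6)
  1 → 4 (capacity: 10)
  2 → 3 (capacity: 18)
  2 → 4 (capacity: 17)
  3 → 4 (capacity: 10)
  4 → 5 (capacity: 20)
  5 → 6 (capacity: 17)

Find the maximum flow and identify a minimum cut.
Max flow = 5, Min cut edges: (0,1)

Maximum flow: 5
Minimum cut: (0,1)
Partition: S = [0], T = [1, 2, 3, 4, 5, 6]

Max-flow min-cut theorem verified: both equal 5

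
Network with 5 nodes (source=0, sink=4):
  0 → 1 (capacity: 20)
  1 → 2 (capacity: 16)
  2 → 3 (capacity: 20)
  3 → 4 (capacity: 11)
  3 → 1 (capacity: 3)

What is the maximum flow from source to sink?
Maximum flow = 11

Max flow: 11

Flow assignment:
  0 → 1: 11/20
  1 → 2: 11/16
  2 → 3: 11/20
  3 → 4: 11/11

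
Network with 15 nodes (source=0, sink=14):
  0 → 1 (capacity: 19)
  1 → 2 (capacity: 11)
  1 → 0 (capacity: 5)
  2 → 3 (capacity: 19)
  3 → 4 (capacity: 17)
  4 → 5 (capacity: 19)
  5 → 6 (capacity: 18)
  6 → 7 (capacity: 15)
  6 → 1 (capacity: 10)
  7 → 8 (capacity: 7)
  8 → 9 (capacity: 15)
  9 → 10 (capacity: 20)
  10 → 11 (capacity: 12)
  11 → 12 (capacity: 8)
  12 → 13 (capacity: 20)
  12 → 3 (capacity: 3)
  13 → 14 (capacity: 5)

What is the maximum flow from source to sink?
Maximum flow = 5

Max flow: 5

Flow assignment:
  0 → 1: 5/19
  1 → 2: 9/11
  2 → 3: 9/19
  3 → 4: 11/17
  4 → 5: 11/19
  5 → 6: 11/18
  6 → 7: 7/15
  6 → 1: 4/10
  7 → 8: 7/7
  8 → 9: 7/15
  9 → 10: 7/20
  10 → 11: 7/12
  11 → 12: 7/8
  12 → 13: 5/20
  12 → 3: 2/3
  13 → 14: 5/5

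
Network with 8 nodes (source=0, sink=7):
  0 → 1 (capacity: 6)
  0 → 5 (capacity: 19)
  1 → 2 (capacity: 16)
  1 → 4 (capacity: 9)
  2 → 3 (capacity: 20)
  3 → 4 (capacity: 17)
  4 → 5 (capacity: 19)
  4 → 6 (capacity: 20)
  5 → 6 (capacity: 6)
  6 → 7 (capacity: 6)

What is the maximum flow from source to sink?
Maximum flow = 6

Max flow: 6

Flow assignment:
  0 → 5: 6/19
  5 → 6: 6/6
  6 → 7: 6/6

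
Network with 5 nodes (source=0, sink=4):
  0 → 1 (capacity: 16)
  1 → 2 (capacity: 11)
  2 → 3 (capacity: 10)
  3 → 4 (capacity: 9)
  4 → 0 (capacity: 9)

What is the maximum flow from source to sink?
Maximum flow = 9

Max flow: 9

Flow assignment:
  0 → 1: 9/16
  1 → 2: 9/11
  2 → 3: 9/10
  3 → 4: 9/9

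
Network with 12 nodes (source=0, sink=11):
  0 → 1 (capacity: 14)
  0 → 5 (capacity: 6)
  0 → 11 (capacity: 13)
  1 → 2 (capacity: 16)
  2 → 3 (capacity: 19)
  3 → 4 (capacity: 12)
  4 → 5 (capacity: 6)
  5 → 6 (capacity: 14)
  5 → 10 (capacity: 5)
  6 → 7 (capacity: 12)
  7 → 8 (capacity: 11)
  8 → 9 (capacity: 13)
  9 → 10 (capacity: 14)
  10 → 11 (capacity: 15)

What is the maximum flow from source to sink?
Maximum flow = 25

Max flow: 25

Flow assignment:
  0 → 1: 6/14
  0 → 5: 6/6
  0 → 11: 13/13
  1 → 2: 6/16
  2 → 3: 6/19
  3 → 4: 6/12
  4 → 5: 6/6
  5 → 6: 7/14
  5 → 10: 5/5
  6 → 7: 7/12
  7 → 8: 7/11
  8 → 9: 7/13
  9 → 10: 7/14
  10 → 11: 12/15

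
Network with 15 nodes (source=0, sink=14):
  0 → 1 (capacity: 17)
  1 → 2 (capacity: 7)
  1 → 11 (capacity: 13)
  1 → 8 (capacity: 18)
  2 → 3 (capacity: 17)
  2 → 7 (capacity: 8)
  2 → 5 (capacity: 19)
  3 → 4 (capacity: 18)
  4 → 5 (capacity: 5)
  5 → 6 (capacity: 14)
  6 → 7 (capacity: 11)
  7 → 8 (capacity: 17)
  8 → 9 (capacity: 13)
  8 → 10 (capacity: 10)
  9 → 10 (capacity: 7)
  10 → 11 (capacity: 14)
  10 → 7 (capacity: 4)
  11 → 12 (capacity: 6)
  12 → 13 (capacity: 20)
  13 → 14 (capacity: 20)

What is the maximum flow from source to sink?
Maximum flow = 6

Max flow: 6

Flow assignment:
  0 → 1: 6/17
  1 → 11: 2/13
  1 → 8: 4/18
  8 → 10: 4/10
  10 → 11: 4/14
  11 → 12: 6/6
  12 → 13: 6/20
  13 → 14: 6/20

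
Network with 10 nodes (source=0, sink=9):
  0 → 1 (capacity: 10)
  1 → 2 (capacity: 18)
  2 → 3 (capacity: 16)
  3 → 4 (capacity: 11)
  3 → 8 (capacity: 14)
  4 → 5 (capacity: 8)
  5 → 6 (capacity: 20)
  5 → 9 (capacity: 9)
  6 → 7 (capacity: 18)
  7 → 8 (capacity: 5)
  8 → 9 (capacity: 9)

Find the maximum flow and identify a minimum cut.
Max flow = 10, Min cut edges: (0,1)

Maximum flow: 10
Minimum cut: (0,1)
Partition: S = [0], T = [1, 2, 3, 4, 5, 6, 7, 8, 9]

Max-flow min-cut theorem verified: both equal 10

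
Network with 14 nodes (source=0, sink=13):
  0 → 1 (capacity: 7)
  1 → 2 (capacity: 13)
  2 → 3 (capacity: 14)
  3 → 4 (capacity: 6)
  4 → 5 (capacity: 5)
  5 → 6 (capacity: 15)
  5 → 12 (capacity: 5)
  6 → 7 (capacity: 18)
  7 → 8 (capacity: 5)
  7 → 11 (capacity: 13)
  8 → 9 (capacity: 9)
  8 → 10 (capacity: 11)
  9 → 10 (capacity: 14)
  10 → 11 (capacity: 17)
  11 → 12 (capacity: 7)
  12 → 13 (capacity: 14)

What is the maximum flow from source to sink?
Maximum flow = 5

Max flow: 5

Flow assignment:
  0 → 1: 5/7
  1 → 2: 5/13
  2 → 3: 5/14
  3 → 4: 5/6
  4 → 5: 5/5
  5 → 12: 5/5
  12 → 13: 5/14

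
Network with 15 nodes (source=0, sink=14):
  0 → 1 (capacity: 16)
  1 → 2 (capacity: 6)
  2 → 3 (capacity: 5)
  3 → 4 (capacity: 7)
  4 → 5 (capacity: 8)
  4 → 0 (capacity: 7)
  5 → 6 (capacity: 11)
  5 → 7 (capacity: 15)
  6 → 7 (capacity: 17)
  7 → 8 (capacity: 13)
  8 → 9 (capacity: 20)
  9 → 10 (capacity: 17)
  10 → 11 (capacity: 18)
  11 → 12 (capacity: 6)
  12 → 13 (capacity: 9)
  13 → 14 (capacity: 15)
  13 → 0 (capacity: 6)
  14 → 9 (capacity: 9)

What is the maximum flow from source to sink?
Maximum flow = 5

Max flow: 5

Flow assignment:
  0 → 1: 5/16
  1 → 2: 5/6
  2 → 3: 5/5
  3 → 4: 5/7
  4 → 5: 5/8
  5 → 7: 5/15
  7 → 8: 5/13
  8 → 9: 5/20
  9 → 10: 5/17
  10 → 11: 5/18
  11 → 12: 5/6
  12 → 13: 5/9
  13 → 14: 5/15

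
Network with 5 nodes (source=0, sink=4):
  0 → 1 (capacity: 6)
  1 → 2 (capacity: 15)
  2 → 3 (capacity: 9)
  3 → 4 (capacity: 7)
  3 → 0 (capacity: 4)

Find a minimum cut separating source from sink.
Min cut value = 6, edges: (0,1)

Min cut value: 6
Partition: S = [0], T = [1, 2, 3, 4]
Cut edges: (0,1)

By max-flow min-cut theorem, max flow = min cut = 6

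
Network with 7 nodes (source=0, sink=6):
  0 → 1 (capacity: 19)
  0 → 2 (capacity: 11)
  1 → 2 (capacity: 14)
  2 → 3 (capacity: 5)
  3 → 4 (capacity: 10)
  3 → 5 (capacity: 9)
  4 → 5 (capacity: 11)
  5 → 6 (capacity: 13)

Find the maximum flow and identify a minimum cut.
Max flow = 5, Min cut edges: (2,3)

Maximum flow: 5
Minimum cut: (2,3)
Partition: S = [0, 1, 2], T = [3, 4, 5, 6]

Max-flow min-cut theorem verified: both equal 5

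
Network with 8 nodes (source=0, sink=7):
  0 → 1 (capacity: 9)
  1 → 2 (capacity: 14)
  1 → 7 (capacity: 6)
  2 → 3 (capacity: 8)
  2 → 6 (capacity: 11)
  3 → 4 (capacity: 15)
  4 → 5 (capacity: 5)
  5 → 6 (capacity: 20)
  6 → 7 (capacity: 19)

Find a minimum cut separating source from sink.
Min cut value = 9, edges: (0,1)

Min cut value: 9
Partition: S = [0], T = [1, 2, 3, 4, 5, 6, 7]
Cut edges: (0,1)

By max-flow min-cut theorem, max flow = min cut = 9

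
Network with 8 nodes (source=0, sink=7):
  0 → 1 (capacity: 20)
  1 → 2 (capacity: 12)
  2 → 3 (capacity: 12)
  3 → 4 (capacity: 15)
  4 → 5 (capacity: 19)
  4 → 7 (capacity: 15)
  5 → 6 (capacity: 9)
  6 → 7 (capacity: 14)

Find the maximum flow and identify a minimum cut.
Max flow = 12, Min cut edges: (2,3)

Maximum flow: 12
Minimum cut: (2,3)
Partition: S = [0, 1, 2], T = [3, 4, 5, 6, 7]

Max-flow min-cut theorem verified: both equal 12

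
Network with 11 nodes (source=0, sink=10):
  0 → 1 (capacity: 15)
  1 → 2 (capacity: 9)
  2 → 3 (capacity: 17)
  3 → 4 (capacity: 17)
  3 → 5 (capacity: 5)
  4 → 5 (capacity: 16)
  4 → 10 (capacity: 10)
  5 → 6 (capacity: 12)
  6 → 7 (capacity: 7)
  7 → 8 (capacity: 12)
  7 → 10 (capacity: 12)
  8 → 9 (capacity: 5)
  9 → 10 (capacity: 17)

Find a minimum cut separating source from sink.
Min cut value = 9, edges: (1,2)

Min cut value: 9
Partition: S = [0, 1], T = [2, 3, 4, 5, 6, 7, 8, 9, 10]
Cut edges: (1,2)

By max-flow min-cut theorem, max flow = min cut = 9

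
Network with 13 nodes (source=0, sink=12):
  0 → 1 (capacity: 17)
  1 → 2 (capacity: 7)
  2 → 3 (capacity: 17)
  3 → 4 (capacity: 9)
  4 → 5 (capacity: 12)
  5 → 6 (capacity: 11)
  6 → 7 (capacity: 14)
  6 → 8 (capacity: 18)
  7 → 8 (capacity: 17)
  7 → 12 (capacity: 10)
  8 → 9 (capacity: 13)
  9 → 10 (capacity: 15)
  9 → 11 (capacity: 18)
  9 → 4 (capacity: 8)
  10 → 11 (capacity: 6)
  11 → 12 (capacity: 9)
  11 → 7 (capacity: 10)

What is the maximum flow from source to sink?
Maximum flow = 7

Max flow: 7

Flow assignment:
  0 → 1: 7/17
  1 → 2: 7/7
  2 → 3: 7/17
  3 → 4: 7/9
  4 → 5: 7/12
  5 → 6: 7/11
  6 → 7: 7/14
  7 → 12: 7/10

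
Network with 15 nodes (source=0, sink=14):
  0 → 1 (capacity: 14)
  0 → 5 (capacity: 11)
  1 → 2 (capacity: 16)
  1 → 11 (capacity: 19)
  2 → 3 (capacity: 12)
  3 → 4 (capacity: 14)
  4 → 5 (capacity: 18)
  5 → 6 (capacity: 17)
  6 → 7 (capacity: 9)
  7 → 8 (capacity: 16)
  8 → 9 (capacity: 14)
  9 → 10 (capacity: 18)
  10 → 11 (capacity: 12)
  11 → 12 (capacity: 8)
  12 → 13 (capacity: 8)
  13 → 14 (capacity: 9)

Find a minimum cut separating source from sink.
Min cut value = 8, edges: (12,13)

Min cut value: 8
Partition: S = [0, 1, 2, 3, 4, 5, 6, 7, 8, 9, 10, 11, 12], T = [13, 14]
Cut edges: (12,13)

By max-flow min-cut theorem, max flow = min cut = 8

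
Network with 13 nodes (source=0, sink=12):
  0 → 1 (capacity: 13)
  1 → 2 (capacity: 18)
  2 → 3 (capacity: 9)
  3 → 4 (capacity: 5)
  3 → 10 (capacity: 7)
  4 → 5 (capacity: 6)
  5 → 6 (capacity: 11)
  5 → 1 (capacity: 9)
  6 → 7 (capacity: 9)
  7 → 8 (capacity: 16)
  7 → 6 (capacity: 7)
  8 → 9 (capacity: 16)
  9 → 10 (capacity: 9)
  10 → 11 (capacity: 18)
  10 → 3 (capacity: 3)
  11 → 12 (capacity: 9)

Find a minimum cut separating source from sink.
Min cut value = 9, edges: (11,12)

Min cut value: 9
Partition: S = [0, 1, 2, 3, 4, 5, 6, 7, 8, 9, 10, 11], T = [12]
Cut edges: (11,12)

By max-flow min-cut theorem, max flow = min cut = 9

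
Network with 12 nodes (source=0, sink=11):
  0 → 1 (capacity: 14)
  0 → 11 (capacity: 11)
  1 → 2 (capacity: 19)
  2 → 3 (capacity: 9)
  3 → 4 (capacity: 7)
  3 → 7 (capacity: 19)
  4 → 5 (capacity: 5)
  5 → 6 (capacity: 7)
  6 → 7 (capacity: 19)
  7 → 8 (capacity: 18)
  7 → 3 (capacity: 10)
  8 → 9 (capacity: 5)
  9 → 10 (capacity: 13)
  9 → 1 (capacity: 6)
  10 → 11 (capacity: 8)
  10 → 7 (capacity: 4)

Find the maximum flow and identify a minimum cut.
Max flow = 16, Min cut edges: (0,11), (8,9)

Maximum flow: 16
Minimum cut: (0,11), (8,9)
Partition: S = [0, 1, 2, 3, 4, 5, 6, 7, 8], T = [9, 10, 11]

Max-flow min-cut theorem verified: both equal 16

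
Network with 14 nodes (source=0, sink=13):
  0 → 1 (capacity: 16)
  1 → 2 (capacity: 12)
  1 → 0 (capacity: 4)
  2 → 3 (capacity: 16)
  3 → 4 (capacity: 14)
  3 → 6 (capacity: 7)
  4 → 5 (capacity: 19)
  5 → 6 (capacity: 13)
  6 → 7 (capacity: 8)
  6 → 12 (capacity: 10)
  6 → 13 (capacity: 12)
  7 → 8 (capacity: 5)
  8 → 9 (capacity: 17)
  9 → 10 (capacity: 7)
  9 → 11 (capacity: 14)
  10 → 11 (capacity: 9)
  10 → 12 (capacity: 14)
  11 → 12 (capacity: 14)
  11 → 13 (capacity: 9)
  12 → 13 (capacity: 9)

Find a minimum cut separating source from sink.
Min cut value = 12, edges: (1,2)

Min cut value: 12
Partition: S = [0, 1], T = [2, 3, 4, 5, 6, 7, 8, 9, 10, 11, 12, 13]
Cut edges: (1,2)

By max-flow min-cut theorem, max flow = min cut = 12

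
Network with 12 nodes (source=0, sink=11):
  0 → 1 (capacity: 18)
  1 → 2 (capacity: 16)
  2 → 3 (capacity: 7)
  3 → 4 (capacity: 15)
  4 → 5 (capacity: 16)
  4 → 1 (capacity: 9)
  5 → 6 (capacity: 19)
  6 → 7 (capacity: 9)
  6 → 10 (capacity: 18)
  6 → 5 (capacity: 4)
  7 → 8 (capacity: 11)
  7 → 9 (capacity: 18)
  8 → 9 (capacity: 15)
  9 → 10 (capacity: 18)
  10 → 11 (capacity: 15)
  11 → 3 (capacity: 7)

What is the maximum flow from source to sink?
Maximum flow = 7

Max flow: 7

Flow assignment:
  0 → 1: 7/18
  1 → 2: 7/16
  2 → 3: 7/7
  3 → 4: 7/15
  4 → 5: 7/16
  5 → 6: 7/19
  6 → 10: 7/18
  10 → 11: 7/15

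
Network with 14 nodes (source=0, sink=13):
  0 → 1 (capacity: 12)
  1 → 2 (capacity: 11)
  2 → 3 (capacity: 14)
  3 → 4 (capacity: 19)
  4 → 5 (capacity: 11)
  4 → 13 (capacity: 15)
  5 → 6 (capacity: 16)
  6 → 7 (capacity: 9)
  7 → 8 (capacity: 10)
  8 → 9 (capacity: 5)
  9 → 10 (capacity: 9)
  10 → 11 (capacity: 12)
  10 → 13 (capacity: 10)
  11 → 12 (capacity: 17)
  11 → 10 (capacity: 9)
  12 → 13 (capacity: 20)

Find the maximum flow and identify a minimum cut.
Max flow = 11, Min cut edges: (1,2)

Maximum flow: 11
Minimum cut: (1,2)
Partition: S = [0, 1], T = [2, 3, 4, 5, 6, 7, 8, 9, 10, 11, 12, 13]

Max-flow min-cut theorem verified: both equal 11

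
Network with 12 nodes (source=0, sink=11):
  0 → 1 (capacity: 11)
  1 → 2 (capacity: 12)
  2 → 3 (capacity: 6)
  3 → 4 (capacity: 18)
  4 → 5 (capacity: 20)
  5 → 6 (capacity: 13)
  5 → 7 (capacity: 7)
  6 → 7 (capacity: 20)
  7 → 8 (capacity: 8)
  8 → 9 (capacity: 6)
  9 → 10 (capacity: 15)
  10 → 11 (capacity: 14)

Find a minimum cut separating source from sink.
Min cut value = 6, edges: (8,9)

Min cut value: 6
Partition: S = [0, 1, 2, 3, 4, 5, 6, 7, 8], T = [9, 10, 11]
Cut edges: (8,9)

By max-flow min-cut theorem, max flow = min cut = 6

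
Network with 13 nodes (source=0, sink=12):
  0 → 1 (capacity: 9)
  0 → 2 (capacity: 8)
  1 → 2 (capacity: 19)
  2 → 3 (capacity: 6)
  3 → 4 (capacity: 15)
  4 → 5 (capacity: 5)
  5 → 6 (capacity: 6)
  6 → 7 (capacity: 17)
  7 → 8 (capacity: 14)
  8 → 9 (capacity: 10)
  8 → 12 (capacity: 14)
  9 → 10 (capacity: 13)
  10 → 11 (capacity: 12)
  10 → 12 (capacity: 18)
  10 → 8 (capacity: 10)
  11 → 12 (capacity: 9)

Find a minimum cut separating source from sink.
Min cut value = 5, edges: (4,5)

Min cut value: 5
Partition: S = [0, 1, 2, 3, 4], T = [5, 6, 7, 8, 9, 10, 11, 12]
Cut edges: (4,5)

By max-flow min-cut theorem, max flow = min cut = 5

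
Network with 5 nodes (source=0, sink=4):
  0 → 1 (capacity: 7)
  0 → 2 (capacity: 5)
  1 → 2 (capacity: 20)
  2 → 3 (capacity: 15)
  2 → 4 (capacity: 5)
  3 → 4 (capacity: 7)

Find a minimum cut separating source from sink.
Min cut value = 12, edges: (2,4), (3,4)

Min cut value: 12
Partition: S = [0, 1, 2, 3], T = [4]
Cut edges: (2,4), (3,4)

By max-flow min-cut theorem, max flow = min cut = 12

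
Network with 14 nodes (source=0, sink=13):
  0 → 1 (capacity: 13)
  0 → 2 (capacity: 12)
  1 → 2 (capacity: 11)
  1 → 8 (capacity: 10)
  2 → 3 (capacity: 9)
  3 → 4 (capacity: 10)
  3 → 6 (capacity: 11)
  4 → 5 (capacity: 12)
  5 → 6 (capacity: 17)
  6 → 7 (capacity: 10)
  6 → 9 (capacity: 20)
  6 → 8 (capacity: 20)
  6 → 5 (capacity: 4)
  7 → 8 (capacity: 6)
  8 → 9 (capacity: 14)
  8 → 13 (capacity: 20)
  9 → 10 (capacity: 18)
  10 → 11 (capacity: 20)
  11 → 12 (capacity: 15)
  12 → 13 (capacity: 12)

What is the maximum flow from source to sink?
Maximum flow = 19

Max flow: 19

Flow assignment:
  0 → 1: 10/13
  0 → 2: 9/12
  1 → 8: 10/10
  2 → 3: 9/9
  3 → 6: 9/11
  6 → 8: 9/20
  8 → 13: 19/20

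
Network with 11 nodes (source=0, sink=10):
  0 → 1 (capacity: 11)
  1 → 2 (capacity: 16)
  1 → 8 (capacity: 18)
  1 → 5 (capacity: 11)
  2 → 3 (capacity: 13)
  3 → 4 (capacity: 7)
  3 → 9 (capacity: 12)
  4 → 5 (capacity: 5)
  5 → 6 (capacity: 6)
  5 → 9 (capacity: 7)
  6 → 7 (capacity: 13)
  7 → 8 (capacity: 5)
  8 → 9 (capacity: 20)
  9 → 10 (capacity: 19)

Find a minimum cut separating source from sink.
Min cut value = 11, edges: (0,1)

Min cut value: 11
Partition: S = [0], T = [1, 2, 3, 4, 5, 6, 7, 8, 9, 10]
Cut edges: (0,1)

By max-flow min-cut theorem, max flow = min cut = 11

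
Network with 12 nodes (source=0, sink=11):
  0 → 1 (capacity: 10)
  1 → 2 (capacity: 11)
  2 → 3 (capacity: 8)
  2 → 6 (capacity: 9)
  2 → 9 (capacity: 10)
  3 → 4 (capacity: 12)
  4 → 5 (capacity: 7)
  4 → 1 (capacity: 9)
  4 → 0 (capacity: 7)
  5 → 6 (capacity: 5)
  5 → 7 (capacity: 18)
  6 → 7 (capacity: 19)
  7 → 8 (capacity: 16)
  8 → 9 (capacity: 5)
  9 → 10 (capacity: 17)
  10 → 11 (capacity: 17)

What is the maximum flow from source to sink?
Maximum flow = 10

Max flow: 10

Flow assignment:
  0 → 1: 10/10
  1 → 2: 10/11
  2 → 9: 10/10
  9 → 10: 10/17
  10 → 11: 10/17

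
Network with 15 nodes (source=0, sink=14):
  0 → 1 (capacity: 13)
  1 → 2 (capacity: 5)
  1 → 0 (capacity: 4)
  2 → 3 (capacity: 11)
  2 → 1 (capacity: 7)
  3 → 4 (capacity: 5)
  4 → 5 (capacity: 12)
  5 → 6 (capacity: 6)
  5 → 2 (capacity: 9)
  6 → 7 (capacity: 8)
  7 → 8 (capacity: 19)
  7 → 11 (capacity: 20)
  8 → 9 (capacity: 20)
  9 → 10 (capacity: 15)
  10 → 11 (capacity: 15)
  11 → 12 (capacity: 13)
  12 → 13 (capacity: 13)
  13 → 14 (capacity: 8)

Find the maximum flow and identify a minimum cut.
Max flow = 5, Min cut edges: (3,4)

Maximum flow: 5
Minimum cut: (3,4)
Partition: S = [0, 1, 2, 3], T = [4, 5, 6, 7, 8, 9, 10, 11, 12, 13, 14]

Max-flow min-cut theorem verified: both equal 5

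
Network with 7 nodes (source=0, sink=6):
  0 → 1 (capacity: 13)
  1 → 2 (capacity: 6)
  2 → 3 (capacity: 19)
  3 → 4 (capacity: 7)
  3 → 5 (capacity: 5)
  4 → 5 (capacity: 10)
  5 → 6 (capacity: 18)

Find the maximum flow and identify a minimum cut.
Max flow = 6, Min cut edges: (1,2)

Maximum flow: 6
Minimum cut: (1,2)
Partition: S = [0, 1], T = [2, 3, 4, 5, 6]

Max-flow min-cut theorem verified: both equal 6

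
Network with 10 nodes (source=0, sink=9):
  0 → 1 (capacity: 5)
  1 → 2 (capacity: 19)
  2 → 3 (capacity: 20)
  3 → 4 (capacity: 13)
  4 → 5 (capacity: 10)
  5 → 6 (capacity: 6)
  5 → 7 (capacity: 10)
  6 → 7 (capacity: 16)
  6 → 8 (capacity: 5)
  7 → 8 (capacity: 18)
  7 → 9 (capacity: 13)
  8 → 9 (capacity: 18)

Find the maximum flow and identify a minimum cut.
Max flow = 5, Min cut edges: (0,1)

Maximum flow: 5
Minimum cut: (0,1)
Partition: S = [0], T = [1, 2, 3, 4, 5, 6, 7, 8, 9]

Max-flow min-cut theorem verified: both equal 5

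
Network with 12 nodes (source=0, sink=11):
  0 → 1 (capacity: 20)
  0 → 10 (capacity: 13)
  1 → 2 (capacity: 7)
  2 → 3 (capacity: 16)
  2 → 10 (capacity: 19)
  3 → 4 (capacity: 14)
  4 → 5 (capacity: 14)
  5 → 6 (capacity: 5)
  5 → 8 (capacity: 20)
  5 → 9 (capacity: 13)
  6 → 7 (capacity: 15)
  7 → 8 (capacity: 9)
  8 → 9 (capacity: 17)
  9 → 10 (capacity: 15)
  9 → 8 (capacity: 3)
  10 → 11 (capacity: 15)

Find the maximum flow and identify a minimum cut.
Max flow = 15, Min cut edges: (10,11)

Maximum flow: 15
Minimum cut: (10,11)
Partition: S = [0, 1, 2, 3, 4, 5, 6, 7, 8, 9, 10], T = [11]

Max-flow min-cut theorem verified: both equal 15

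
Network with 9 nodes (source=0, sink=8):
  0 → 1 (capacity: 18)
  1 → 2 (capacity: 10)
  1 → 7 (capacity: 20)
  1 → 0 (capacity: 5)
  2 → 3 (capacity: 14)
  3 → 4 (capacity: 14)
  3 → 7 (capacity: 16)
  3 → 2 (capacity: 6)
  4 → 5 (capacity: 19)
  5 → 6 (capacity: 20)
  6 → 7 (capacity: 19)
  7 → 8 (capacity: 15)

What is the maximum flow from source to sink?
Maximum flow = 15

Max flow: 15

Flow assignment:
  0 → 1: 15/18
  1 → 7: 15/20
  7 → 8: 15/15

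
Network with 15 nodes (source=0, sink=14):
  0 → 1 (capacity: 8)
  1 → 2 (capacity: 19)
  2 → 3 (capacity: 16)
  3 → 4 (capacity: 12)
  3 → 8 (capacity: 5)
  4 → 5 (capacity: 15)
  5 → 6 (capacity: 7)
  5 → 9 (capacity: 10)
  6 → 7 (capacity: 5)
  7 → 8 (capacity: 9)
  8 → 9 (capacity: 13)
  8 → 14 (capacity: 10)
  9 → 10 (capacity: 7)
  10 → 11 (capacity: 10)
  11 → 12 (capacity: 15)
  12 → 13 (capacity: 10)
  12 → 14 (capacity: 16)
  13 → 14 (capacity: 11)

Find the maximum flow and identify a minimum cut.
Max flow = 8, Min cut edges: (0,1)

Maximum flow: 8
Minimum cut: (0,1)
Partition: S = [0], T = [1, 2, 3, 4, 5, 6, 7, 8, 9, 10, 11, 12, 13, 14]

Max-flow min-cut theorem verified: both equal 8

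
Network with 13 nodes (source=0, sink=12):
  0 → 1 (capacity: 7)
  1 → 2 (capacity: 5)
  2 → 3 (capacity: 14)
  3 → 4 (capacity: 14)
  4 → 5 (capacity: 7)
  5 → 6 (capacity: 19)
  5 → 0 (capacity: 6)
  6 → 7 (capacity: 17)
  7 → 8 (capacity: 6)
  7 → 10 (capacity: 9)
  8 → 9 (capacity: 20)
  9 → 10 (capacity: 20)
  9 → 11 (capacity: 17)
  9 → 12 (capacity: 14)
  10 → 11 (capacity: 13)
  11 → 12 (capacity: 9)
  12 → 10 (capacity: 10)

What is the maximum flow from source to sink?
Maximum flow = 5

Max flow: 5

Flow assignment:
  0 → 1: 5/7
  1 → 2: 5/5
  2 → 3: 5/14
  3 → 4: 5/14
  4 → 5: 5/7
  5 → 6: 5/19
  6 → 7: 5/17
  7 → 8: 5/6
  8 → 9: 5/20
  9 → 12: 5/14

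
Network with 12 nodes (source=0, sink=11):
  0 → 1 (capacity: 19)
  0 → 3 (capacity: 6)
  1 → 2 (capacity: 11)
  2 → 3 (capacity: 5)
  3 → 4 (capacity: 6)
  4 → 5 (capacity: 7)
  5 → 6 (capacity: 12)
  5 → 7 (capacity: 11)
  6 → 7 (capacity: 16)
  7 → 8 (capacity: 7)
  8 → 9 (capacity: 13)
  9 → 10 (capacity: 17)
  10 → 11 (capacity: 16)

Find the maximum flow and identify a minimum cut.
Max flow = 6, Min cut edges: (3,4)

Maximum flow: 6
Minimum cut: (3,4)
Partition: S = [0, 1, 2, 3], T = [4, 5, 6, 7, 8, 9, 10, 11]

Max-flow min-cut theorem verified: both equal 6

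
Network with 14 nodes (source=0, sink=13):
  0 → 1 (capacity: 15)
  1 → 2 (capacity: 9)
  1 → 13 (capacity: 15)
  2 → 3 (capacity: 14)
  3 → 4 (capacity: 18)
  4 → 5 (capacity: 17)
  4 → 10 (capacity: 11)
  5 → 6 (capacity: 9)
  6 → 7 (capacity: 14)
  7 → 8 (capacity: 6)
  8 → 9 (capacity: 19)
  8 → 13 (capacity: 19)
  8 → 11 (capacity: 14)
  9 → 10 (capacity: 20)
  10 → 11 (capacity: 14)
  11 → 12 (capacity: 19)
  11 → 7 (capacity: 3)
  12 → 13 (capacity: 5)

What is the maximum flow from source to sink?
Maximum flow = 15

Max flow: 15

Flow assignment:
  0 → 1: 15/15
  1 → 13: 15/15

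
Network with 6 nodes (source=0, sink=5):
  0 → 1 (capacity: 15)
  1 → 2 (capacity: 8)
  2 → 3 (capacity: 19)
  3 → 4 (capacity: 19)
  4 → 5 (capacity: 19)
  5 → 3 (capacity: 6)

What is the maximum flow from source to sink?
Maximum flow = 8

Max flow: 8

Flow assignment:
  0 → 1: 8/15
  1 → 2: 8/8
  2 → 3: 8/19
  3 → 4: 8/19
  4 → 5: 8/19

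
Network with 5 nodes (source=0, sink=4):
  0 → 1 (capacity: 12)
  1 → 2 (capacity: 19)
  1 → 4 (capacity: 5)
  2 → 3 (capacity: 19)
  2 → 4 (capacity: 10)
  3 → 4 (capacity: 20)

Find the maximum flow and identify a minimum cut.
Max flow = 12, Min cut edges: (0,1)

Maximum flow: 12
Minimum cut: (0,1)
Partition: S = [0], T = [1, 2, 3, 4]

Max-flow min-cut theorem verified: both equal 12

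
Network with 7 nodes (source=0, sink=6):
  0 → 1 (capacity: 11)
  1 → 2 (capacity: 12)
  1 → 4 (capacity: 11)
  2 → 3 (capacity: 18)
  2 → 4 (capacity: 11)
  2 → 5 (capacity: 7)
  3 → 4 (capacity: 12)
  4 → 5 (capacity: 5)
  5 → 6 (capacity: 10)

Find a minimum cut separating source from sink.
Min cut value = 10, edges: (5,6)

Min cut value: 10
Partition: S = [0, 1, 2, 3, 4, 5], T = [6]
Cut edges: (5,6)

By max-flow min-cut theorem, max flow = min cut = 10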